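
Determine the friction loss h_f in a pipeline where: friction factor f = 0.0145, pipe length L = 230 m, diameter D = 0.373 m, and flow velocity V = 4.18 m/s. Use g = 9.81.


Darcy-Weisbach equation: h_f = f * (L/D) * V^2/(2g).
f * L/D = 0.0145 * 230/0.373 = 8.941.
V^2/(2g) = 4.18^2 / (2*9.81) = 17.4724 / 19.62 = 0.8905 m.
h_f = 8.941 * 0.8905 = 7.962 m.

7.962


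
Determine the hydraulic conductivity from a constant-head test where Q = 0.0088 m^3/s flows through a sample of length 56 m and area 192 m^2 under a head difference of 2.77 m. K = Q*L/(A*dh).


From K = Q*L / (A*dh):
Numerator: Q*L = 0.0088 * 56 = 0.4928.
Denominator: A*dh = 192 * 2.77 = 531.84.
K = 0.4928 / 531.84 = 0.000927 m/s.

0.000927


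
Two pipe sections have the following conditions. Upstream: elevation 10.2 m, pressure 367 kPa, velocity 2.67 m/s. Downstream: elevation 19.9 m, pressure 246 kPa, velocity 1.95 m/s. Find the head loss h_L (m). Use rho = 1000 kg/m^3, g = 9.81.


Total head at each section: H = z + p/(rho*g) + V^2/(2g).
H1 = 10.2 + 367*1000/(1000*9.81) + 2.67^2/(2*9.81)
   = 10.2 + 37.411 + 0.3633
   = 47.974 m.
H2 = 19.9 + 246*1000/(1000*9.81) + 1.95^2/(2*9.81)
   = 19.9 + 25.076 + 0.1938
   = 45.17 m.
h_L = H1 - H2 = 47.974 - 45.17 = 2.804 m.

2.804


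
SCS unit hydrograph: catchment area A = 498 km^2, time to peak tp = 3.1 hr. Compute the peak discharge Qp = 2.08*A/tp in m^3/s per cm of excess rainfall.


SCS formula: Qp = 2.08 * A / tp.
Qp = 2.08 * 498 / 3.1
   = 1035.84 / 3.1
   = 334.14 m^3/s per cm.

334.14


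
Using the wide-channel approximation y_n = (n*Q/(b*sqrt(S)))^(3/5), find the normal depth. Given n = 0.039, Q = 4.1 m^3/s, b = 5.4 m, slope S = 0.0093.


We use the wide-channel approximation y_n = (n*Q/(b*sqrt(S)))^(3/5).
sqrt(S) = sqrt(0.0093) = 0.096437.
Numerator: n*Q = 0.039 * 4.1 = 0.1599.
Denominator: b*sqrt(S) = 5.4 * 0.096437 = 0.52076.
arg = 0.3071.
y_n = 0.3071^(3/5) = 0.4924 m.

0.4924


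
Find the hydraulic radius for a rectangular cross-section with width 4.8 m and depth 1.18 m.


For a rectangular section:
Flow area A = b * y = 4.8 * 1.18 = 5.66 m^2.
Wetted perimeter P = b + 2y = 4.8 + 2*1.18 = 7.16 m.
Hydraulic radius R = A/P = 5.66 / 7.16 = 0.7911 m.

0.7911


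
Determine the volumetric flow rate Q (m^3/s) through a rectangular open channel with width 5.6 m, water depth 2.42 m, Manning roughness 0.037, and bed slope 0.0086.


For a rectangular channel, the cross-sectional area A = b * y = 5.6 * 2.42 = 13.55 m^2.
The wetted perimeter P = b + 2y = 5.6 + 2*2.42 = 10.44 m.
Hydraulic radius R = A/P = 13.55/10.44 = 1.2981 m.
Velocity V = (1/n)*R^(2/3)*S^(1/2) = (1/0.037)*1.2981^(2/3)*0.0086^(1/2) = 2.9825 m/s.
Discharge Q = A * V = 13.55 * 2.9825 = 40.419 m^3/s.

40.419


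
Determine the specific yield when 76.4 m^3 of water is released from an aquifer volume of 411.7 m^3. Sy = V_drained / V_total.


Specific yield Sy = Volume drained / Total volume.
Sy = 76.4 / 411.7
   = 0.1856.

0.1856


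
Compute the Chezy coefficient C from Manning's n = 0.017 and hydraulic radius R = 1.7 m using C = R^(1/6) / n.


The Chezy coefficient relates to Manning's n through C = R^(1/6) / n.
R^(1/6) = 1.7^(1/6) = 1.092467.
C = 1.092467 / 0.017 = 64.26 m^(1/2)/s.

64.26


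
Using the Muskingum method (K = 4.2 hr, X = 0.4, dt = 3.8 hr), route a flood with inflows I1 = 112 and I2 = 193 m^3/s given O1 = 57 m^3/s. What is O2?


Muskingum coefficients:
denom = 2*K*(1-X) + dt = 2*4.2*(1-0.4) + 3.8 = 8.84.
C0 = (dt - 2*K*X)/denom = (3.8 - 2*4.2*0.4)/8.84 = 0.0498.
C1 = (dt + 2*K*X)/denom = (3.8 + 2*4.2*0.4)/8.84 = 0.81.
C2 = (2*K*(1-X) - dt)/denom = 0.1403.
O2 = C0*I2 + C1*I1 + C2*O1
   = 0.0498*193 + 0.81*112 + 0.1403*57
   = 108.32 m^3/s.

108.32


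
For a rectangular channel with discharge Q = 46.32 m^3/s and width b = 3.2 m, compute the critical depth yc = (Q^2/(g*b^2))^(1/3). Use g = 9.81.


Using yc = (Q^2 / (g * b^2))^(1/3):
Q^2 = 46.32^2 = 2145.54.
g * b^2 = 9.81 * 3.2^2 = 9.81 * 10.24 = 100.45.
Q^2 / (g*b^2) = 2145.54 / 100.45 = 21.3593.
yc = 21.3593^(1/3) = 2.7745 m.

2.7745


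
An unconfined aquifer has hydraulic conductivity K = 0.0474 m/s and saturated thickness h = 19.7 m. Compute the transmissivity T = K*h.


Transmissivity is defined as T = K * h.
T = 0.0474 * 19.7
  = 0.9338 m^2/s.

0.9338


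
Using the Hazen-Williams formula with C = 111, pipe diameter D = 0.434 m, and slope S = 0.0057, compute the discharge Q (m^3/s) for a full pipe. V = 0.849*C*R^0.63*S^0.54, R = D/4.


For a full circular pipe, R = D/4 = 0.434/4 = 0.1085 m.
V = 0.849 * 111 * 0.1085^0.63 * 0.0057^0.54
  = 0.849 * 111 * 0.246786 * 0.061401
  = 1.428 m/s.
Pipe area A = pi*D^2/4 = pi*0.434^2/4 = 0.1479 m^2.
Q = A * V = 0.1479 * 1.428 = 0.2112 m^3/s.

0.2112


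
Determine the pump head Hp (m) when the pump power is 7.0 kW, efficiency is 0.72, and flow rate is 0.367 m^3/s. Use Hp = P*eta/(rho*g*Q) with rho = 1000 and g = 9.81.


Pump head formula: Hp = P * eta / (rho * g * Q).
Numerator: P * eta = 7.0 * 1000 * 0.72 = 5040.0 W.
Denominator: rho * g * Q = 1000 * 9.81 * 0.367 = 3600.27.
Hp = 5040.0 / 3600.27 = 1.4 m.

1.4


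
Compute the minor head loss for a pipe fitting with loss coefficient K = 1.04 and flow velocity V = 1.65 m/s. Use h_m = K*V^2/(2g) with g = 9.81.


Minor loss formula: h_m = K * V^2/(2g).
V^2 = 1.65^2 = 2.7225.
V^2/(2g) = 2.7225 / 19.62 = 0.1388 m.
h_m = 1.04 * 0.1388 = 0.1443 m.

0.1443


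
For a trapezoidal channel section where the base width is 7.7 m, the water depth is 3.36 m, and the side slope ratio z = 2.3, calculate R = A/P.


For a trapezoidal section with side slope z:
A = (b + z*y)*y = (7.7 + 2.3*3.36)*3.36 = 51.838 m^2.
P = b + 2*y*sqrt(1 + z^2) = 7.7 + 2*3.36*sqrt(1 + 2.3^2) = 24.554 m.
R = A/P = 51.838 / 24.554 = 2.1112 m.

2.1112


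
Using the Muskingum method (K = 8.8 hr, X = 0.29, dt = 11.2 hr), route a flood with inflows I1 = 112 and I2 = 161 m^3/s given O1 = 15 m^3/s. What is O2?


Muskingum coefficients:
denom = 2*K*(1-X) + dt = 2*8.8*(1-0.29) + 11.2 = 23.696.
C0 = (dt - 2*K*X)/denom = (11.2 - 2*8.8*0.29)/23.696 = 0.2573.
C1 = (dt + 2*K*X)/denom = (11.2 + 2*8.8*0.29)/23.696 = 0.688.
C2 = (2*K*(1-X) - dt)/denom = 0.0547.
O2 = C0*I2 + C1*I1 + C2*O1
   = 0.2573*161 + 0.688*112 + 0.0547*15
   = 119.3 m^3/s.

119.3


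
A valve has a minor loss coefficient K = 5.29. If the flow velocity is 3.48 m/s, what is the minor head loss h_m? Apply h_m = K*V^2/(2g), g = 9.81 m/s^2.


Minor loss formula: h_m = K * V^2/(2g).
V^2 = 3.48^2 = 12.1104.
V^2/(2g) = 12.1104 / 19.62 = 0.6172 m.
h_m = 5.29 * 0.6172 = 3.2652 m.

3.2652


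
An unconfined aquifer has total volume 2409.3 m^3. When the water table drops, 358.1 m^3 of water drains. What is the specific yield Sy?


Specific yield Sy = Volume drained / Total volume.
Sy = 358.1 / 2409.3
   = 0.1486.

0.1486


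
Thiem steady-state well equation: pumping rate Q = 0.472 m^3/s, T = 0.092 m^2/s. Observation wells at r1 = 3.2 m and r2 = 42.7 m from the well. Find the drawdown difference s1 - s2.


Thiem equation: s1 - s2 = Q/(2*pi*T) * ln(r2/r1).
ln(r2/r1) = ln(42.7/3.2) = 2.591.
Q/(2*pi*T) = 0.472 / (2*pi*0.092) = 0.472 / 0.5781 = 0.8165.
s1 - s2 = 0.8165 * 2.591 = 2.1157 m.

2.1157


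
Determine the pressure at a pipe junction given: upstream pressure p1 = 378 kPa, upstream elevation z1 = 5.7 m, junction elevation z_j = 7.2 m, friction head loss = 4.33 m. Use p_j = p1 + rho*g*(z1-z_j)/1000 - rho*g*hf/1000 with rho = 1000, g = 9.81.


Junction pressure: p_j = p1 + rho*g*(z1 - z_j)/1000 - rho*g*hf/1000.
Elevation term = 1000*9.81*(5.7 - 7.2)/1000 = -14.715 kPa.
Friction term = 1000*9.81*4.33/1000 = 42.477 kPa.
p_j = 378 + -14.715 - 42.477 = 320.81 kPa.

320.81


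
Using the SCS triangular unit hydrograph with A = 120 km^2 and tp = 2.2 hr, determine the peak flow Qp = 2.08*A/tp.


SCS formula: Qp = 2.08 * A / tp.
Qp = 2.08 * 120 / 2.2
   = 249.6 / 2.2
   = 113.45 m^3/s per cm.

113.45


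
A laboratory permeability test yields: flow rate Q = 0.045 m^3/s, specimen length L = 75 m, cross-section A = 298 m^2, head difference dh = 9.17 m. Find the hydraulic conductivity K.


From K = Q*L / (A*dh):
Numerator: Q*L = 0.045 * 75 = 3.375.
Denominator: A*dh = 298 * 9.17 = 2732.66.
K = 3.375 / 2732.66 = 0.001235 m/s.

0.001235


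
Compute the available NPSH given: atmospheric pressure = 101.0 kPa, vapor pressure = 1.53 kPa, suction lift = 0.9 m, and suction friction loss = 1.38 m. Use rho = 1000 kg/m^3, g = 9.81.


NPSHa = p_atm/(rho*g) - z_s - hf_s - p_vap/(rho*g).
p_atm/(rho*g) = 101.0*1000 / (1000*9.81) = 10.296 m.
p_vap/(rho*g) = 1.53*1000 / (1000*9.81) = 0.156 m.
NPSHa = 10.296 - 0.9 - 1.38 - 0.156
      = 7.86 m.

7.86


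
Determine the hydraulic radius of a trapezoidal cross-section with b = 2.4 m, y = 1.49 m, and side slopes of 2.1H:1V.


For a trapezoidal section with side slope z:
A = (b + z*y)*y = (2.4 + 2.1*1.49)*1.49 = 8.238 m^2.
P = b + 2*y*sqrt(1 + z^2) = 2.4 + 2*1.49*sqrt(1 + 2.1^2) = 9.331 m.
R = A/P = 8.238 / 9.331 = 0.8829 m.

0.8829


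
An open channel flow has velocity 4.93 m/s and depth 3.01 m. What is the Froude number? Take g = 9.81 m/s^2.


The Froude number is defined as Fr = V / sqrt(g*y).
g*y = 9.81 * 3.01 = 29.5281.
sqrt(g*y) = sqrt(29.5281) = 5.434.
Fr = 4.93 / 5.434 = 0.9073.

0.9073


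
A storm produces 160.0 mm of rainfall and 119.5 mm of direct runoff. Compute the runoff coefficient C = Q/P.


The runoff coefficient C = runoff depth / rainfall depth.
C = 119.5 / 160.0
  = 0.7469.

0.7469


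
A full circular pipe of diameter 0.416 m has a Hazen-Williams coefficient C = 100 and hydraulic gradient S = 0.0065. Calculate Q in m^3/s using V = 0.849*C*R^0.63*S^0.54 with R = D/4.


For a full circular pipe, R = D/4 = 0.416/4 = 0.104 m.
V = 0.849 * 100 * 0.104^0.63 * 0.0065^0.54
  = 0.849 * 100 * 0.240287 * 0.065913
  = 1.3447 m/s.
Pipe area A = pi*D^2/4 = pi*0.416^2/4 = 0.1359 m^2.
Q = A * V = 0.1359 * 1.3447 = 0.1828 m^3/s.

0.1828


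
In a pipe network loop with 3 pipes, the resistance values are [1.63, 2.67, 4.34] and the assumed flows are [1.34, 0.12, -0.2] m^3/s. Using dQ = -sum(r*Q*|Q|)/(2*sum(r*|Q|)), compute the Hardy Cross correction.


Numerator terms (r*Q*|Q|): 1.63*1.34*|1.34| = 2.9268; 2.67*0.12*|0.12| = 0.0384; 4.34*-0.2*|-0.2| = -0.1736.
Sum of numerator = 2.7917.
Denominator terms (r*|Q|): 1.63*|1.34| = 2.1842; 2.67*|0.12| = 0.3204; 4.34*|-0.2| = 0.868.
2 * sum of denominator = 2 * 3.3726 = 6.7452.
dQ = -2.7917 / 6.7452 = -0.4139 m^3/s.

-0.4139


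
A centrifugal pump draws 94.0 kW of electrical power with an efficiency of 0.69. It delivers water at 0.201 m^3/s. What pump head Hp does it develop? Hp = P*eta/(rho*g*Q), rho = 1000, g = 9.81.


Pump head formula: Hp = P * eta / (rho * g * Q).
Numerator: P * eta = 94.0 * 1000 * 0.69 = 64860.0 W.
Denominator: rho * g * Q = 1000 * 9.81 * 0.201 = 1971.81.
Hp = 64860.0 / 1971.81 = 32.89 m.

32.89


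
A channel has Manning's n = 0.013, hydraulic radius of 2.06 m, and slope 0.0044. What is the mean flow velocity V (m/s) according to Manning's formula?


Manning's equation gives V = (1/n) * R^(2/3) * S^(1/2).
First, compute R^(2/3) = 2.06^(2/3) = 1.619.
Next, S^(1/2) = 0.0044^(1/2) = 0.066332.
Then 1/n = 1/0.013 = 76.92.
V = 76.92 * 1.619 * 0.066332 = 8.2609 m/s.

8.2609


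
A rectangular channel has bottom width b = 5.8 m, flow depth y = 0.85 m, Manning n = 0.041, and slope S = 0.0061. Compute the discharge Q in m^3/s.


For a rectangular channel, the cross-sectional area A = b * y = 5.8 * 0.85 = 4.93 m^2.
The wetted perimeter P = b + 2y = 5.8 + 2*0.85 = 7.5 m.
Hydraulic radius R = A/P = 4.93/7.5 = 0.6573 m.
Velocity V = (1/n)*R^(2/3)*S^(1/2) = (1/0.041)*0.6573^(2/3)*0.0061^(1/2) = 1.4401 m/s.
Discharge Q = A * V = 4.93 * 1.4401 = 7.1 m^3/s.

7.1


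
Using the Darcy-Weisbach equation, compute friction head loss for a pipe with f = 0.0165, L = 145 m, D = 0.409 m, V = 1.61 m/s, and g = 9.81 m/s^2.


Darcy-Weisbach equation: h_f = f * (L/D) * V^2/(2g).
f * L/D = 0.0165 * 145/0.409 = 5.8496.
V^2/(2g) = 1.61^2 / (2*9.81) = 2.5921 / 19.62 = 0.1321 m.
h_f = 5.8496 * 0.1321 = 0.773 m.

0.773


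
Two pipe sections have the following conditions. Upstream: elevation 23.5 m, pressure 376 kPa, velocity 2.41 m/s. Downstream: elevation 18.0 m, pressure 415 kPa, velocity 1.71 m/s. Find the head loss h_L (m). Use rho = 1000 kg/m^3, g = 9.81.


Total head at each section: H = z + p/(rho*g) + V^2/(2g).
H1 = 23.5 + 376*1000/(1000*9.81) + 2.41^2/(2*9.81)
   = 23.5 + 38.328 + 0.296
   = 62.124 m.
H2 = 18.0 + 415*1000/(1000*9.81) + 1.71^2/(2*9.81)
   = 18.0 + 42.304 + 0.149
   = 60.453 m.
h_L = H1 - H2 = 62.124 - 60.453 = 1.671 m.

1.671


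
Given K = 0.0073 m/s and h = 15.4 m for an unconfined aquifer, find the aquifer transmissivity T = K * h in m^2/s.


Transmissivity is defined as T = K * h.
T = 0.0073 * 15.4
  = 0.1124 m^2/s.

0.1124


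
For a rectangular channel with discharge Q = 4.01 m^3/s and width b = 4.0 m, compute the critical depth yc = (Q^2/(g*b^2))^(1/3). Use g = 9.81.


Using yc = (Q^2 / (g * b^2))^(1/3):
Q^2 = 4.01^2 = 16.08.
g * b^2 = 9.81 * 4.0^2 = 9.81 * 16.0 = 156.96.
Q^2 / (g*b^2) = 16.08 / 156.96 = 0.1024.
yc = 0.1024^(1/3) = 0.4679 m.

0.4679


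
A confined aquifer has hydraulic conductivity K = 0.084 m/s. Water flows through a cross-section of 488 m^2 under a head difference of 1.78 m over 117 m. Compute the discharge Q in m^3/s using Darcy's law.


Darcy's law: Q = K * A * i, where i = dh/L.
Hydraulic gradient i = 1.78 / 117 = 0.015214.
Q = 0.084 * 488 * 0.015214
  = 0.6236 m^3/s.

0.6236


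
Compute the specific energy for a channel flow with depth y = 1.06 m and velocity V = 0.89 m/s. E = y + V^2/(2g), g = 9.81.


Specific energy E = y + V^2/(2g).
Velocity head = V^2/(2g) = 0.89^2 / (2*9.81) = 0.7921 / 19.62 = 0.0404 m.
E = 1.06 + 0.0404 = 1.1004 m.

1.1004


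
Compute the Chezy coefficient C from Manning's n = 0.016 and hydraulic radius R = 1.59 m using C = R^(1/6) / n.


The Chezy coefficient relates to Manning's n through C = R^(1/6) / n.
R^(1/6) = 1.59^(1/6) = 1.080354.
C = 1.080354 / 0.016 = 67.52 m^(1/2)/s.

67.52


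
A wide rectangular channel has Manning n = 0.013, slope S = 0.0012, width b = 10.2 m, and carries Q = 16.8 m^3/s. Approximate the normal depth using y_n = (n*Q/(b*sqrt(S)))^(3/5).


We use the wide-channel approximation y_n = (n*Q/(b*sqrt(S)))^(3/5).
sqrt(S) = sqrt(0.0012) = 0.034641.
Numerator: n*Q = 0.013 * 16.8 = 0.2184.
Denominator: b*sqrt(S) = 10.2 * 0.034641 = 0.353338.
arg = 0.6181.
y_n = 0.6181^(3/5) = 0.7493 m.

0.7493


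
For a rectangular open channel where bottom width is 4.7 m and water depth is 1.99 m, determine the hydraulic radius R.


For a rectangular section:
Flow area A = b * y = 4.7 * 1.99 = 9.35 m^2.
Wetted perimeter P = b + 2y = 4.7 + 2*1.99 = 8.68 m.
Hydraulic radius R = A/P = 9.35 / 8.68 = 1.0775 m.

1.0775


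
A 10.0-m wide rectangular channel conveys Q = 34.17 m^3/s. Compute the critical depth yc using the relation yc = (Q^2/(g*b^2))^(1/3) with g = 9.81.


Using yc = (Q^2 / (g * b^2))^(1/3):
Q^2 = 34.17^2 = 1167.59.
g * b^2 = 9.81 * 10.0^2 = 9.81 * 100.0 = 981.0.
Q^2 / (g*b^2) = 1167.59 / 981.0 = 1.1902.
yc = 1.1902^(1/3) = 1.0598 m.

1.0598


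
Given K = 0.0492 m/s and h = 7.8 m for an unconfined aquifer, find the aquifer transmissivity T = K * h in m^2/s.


Transmissivity is defined as T = K * h.
T = 0.0492 * 7.8
  = 0.3838 m^2/s.

0.3838


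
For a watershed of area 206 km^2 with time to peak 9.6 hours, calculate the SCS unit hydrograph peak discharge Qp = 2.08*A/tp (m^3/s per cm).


SCS formula: Qp = 2.08 * A / tp.
Qp = 2.08 * 206 / 9.6
   = 428.48 / 9.6
   = 44.63 m^3/s per cm.

44.63


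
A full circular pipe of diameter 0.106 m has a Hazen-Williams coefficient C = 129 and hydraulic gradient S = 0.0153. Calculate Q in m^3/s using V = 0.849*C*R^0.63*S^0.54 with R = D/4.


For a full circular pipe, R = D/4 = 0.106/4 = 0.0265 m.
V = 0.849 * 129 * 0.0265^0.63 * 0.0153^0.54
  = 0.849 * 129 * 0.101542 * 0.104649
  = 1.1638 m/s.
Pipe area A = pi*D^2/4 = pi*0.106^2/4 = 0.0088 m^2.
Q = A * V = 0.0088 * 1.1638 = 0.0103 m^3/s.

0.0103


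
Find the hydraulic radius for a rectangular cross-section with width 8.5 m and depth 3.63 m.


For a rectangular section:
Flow area A = b * y = 8.5 * 3.63 = 30.86 m^2.
Wetted perimeter P = b + 2y = 8.5 + 2*3.63 = 15.76 m.
Hydraulic radius R = A/P = 30.86 / 15.76 = 1.9578 m.

1.9578


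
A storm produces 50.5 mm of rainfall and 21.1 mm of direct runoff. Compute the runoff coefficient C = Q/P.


The runoff coefficient C = runoff depth / rainfall depth.
C = 21.1 / 50.5
  = 0.4178.

0.4178


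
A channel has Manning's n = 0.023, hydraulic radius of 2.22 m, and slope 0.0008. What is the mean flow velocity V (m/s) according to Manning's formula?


Manning's equation gives V = (1/n) * R^(2/3) * S^(1/2).
First, compute R^(2/3) = 2.22^(2/3) = 1.7018.
Next, S^(1/2) = 0.0008^(1/2) = 0.028284.
Then 1/n = 1/0.023 = 43.48.
V = 43.48 * 1.7018 * 0.028284 = 2.0928 m/s.

2.0928


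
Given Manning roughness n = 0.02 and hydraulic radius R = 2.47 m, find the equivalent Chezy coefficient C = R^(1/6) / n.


The Chezy coefficient relates to Manning's n through C = R^(1/6) / n.
R^(1/6) = 2.47^(1/6) = 1.162651.
C = 1.162651 / 0.02 = 58.13 m^(1/2)/s.

58.13


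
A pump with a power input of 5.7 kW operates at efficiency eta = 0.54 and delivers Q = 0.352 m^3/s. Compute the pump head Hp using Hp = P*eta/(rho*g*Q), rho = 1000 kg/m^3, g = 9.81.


Pump head formula: Hp = P * eta / (rho * g * Q).
Numerator: P * eta = 5.7 * 1000 * 0.54 = 3078.0 W.
Denominator: rho * g * Q = 1000 * 9.81 * 0.352 = 3453.12.
Hp = 3078.0 / 3453.12 = 0.89 m.

0.89


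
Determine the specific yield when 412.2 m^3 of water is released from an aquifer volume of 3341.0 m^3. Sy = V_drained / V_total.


Specific yield Sy = Volume drained / Total volume.
Sy = 412.2 / 3341.0
   = 0.1234.

0.1234


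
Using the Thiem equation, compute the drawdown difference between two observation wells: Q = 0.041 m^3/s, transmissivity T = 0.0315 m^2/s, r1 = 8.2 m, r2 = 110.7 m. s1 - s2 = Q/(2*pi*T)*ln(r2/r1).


Thiem equation: s1 - s2 = Q/(2*pi*T) * ln(r2/r1).
ln(r2/r1) = ln(110.7/8.2) = 2.6027.
Q/(2*pi*T) = 0.041 / (2*pi*0.0315) = 0.041 / 0.1979 = 0.2072.
s1 - s2 = 0.2072 * 2.6027 = 0.5392 m.

0.5392


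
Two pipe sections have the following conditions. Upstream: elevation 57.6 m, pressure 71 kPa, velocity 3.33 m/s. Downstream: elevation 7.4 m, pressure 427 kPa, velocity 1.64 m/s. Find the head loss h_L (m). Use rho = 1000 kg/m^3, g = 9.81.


Total head at each section: H = z + p/(rho*g) + V^2/(2g).
H1 = 57.6 + 71*1000/(1000*9.81) + 3.33^2/(2*9.81)
   = 57.6 + 7.238 + 0.5652
   = 65.403 m.
H2 = 7.4 + 427*1000/(1000*9.81) + 1.64^2/(2*9.81)
   = 7.4 + 43.527 + 0.1371
   = 51.064 m.
h_L = H1 - H2 = 65.403 - 51.064 = 14.339 m.

14.339


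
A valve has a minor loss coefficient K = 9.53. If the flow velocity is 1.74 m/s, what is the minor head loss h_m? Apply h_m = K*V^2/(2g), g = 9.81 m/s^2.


Minor loss formula: h_m = K * V^2/(2g).
V^2 = 1.74^2 = 3.0276.
V^2/(2g) = 3.0276 / 19.62 = 0.1543 m.
h_m = 9.53 * 0.1543 = 1.4706 m.

1.4706


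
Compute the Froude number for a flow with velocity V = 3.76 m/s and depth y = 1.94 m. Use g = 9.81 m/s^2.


The Froude number is defined as Fr = V / sqrt(g*y).
g*y = 9.81 * 1.94 = 19.0314.
sqrt(g*y) = sqrt(19.0314) = 4.3625.
Fr = 3.76 / 4.3625 = 0.8619.

0.8619


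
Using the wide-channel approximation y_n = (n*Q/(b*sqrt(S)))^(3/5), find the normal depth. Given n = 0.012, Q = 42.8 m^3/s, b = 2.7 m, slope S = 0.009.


We use the wide-channel approximation y_n = (n*Q/(b*sqrt(S)))^(3/5).
sqrt(S) = sqrt(0.009) = 0.094868.
Numerator: n*Q = 0.012 * 42.8 = 0.5136.
Denominator: b*sqrt(S) = 2.7 * 0.094868 = 0.256144.
arg = 2.0051.
y_n = 2.0051^(3/5) = 1.518 m.

1.518


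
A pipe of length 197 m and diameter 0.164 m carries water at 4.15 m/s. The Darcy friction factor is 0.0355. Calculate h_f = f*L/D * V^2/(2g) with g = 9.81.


Darcy-Weisbach equation: h_f = f * (L/D) * V^2/(2g).
f * L/D = 0.0355 * 197/0.164 = 42.6433.
V^2/(2g) = 4.15^2 / (2*9.81) = 17.2225 / 19.62 = 0.8778 m.
h_f = 42.6433 * 0.8778 = 37.432 m.

37.432


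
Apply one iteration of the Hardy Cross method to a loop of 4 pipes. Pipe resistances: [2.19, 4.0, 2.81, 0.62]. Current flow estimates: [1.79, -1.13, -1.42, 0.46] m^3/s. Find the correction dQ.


Numerator terms (r*Q*|Q|): 2.19*1.79*|1.79| = 7.017; 4.0*-1.13*|-1.13| = -5.1076; 2.81*-1.42*|-1.42| = -5.6661; 0.62*0.46*|0.46| = 0.1312.
Sum of numerator = -3.6255.
Denominator terms (r*|Q|): 2.19*|1.79| = 3.9201; 4.0*|-1.13| = 4.52; 2.81*|-1.42| = 3.9902; 0.62*|0.46| = 0.2852.
2 * sum of denominator = 2 * 12.7155 = 25.431.
dQ = --3.6255 / 25.431 = 0.1426 m^3/s.

0.1426


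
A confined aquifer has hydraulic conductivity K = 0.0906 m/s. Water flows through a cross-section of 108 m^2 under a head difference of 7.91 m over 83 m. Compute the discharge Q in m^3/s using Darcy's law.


Darcy's law: Q = K * A * i, where i = dh/L.
Hydraulic gradient i = 7.91 / 83 = 0.095301.
Q = 0.0906 * 108 * 0.095301
  = 0.9325 m^3/s.

0.9325


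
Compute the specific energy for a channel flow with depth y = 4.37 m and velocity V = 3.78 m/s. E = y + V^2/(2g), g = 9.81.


Specific energy E = y + V^2/(2g).
Velocity head = V^2/(2g) = 3.78^2 / (2*9.81) = 14.2884 / 19.62 = 0.7283 m.
E = 4.37 + 0.7283 = 5.0983 m.

5.0983


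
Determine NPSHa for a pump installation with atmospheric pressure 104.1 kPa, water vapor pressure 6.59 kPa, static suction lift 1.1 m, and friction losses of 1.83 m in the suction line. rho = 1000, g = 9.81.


NPSHa = p_atm/(rho*g) - z_s - hf_s - p_vap/(rho*g).
p_atm/(rho*g) = 104.1*1000 / (1000*9.81) = 10.612 m.
p_vap/(rho*g) = 6.59*1000 / (1000*9.81) = 0.672 m.
NPSHa = 10.612 - 1.1 - 1.83 - 0.672
      = 7.01 m.

7.01


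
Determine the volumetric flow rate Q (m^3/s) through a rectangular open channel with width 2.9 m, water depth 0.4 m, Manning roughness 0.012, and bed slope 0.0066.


For a rectangular channel, the cross-sectional area A = b * y = 2.9 * 0.4 = 1.16 m^2.
The wetted perimeter P = b + 2y = 2.9 + 2*0.4 = 3.7 m.
Hydraulic radius R = A/P = 1.16/3.7 = 0.3135 m.
Velocity V = (1/n)*R^(2/3)*S^(1/2) = (1/0.012)*0.3135^(2/3)*0.0066^(1/2) = 3.1244 m/s.
Discharge Q = A * V = 1.16 * 3.1244 = 3.624 m^3/s.

3.624


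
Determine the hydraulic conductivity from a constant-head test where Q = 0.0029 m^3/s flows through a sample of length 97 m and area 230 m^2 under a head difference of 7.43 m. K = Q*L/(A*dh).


From K = Q*L / (A*dh):
Numerator: Q*L = 0.0029 * 97 = 0.2813.
Denominator: A*dh = 230 * 7.43 = 1708.9.
K = 0.2813 / 1708.9 = 0.000165 m/s.

0.000165


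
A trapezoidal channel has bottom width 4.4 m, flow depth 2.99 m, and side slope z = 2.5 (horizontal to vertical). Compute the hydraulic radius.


For a trapezoidal section with side slope z:
A = (b + z*y)*y = (4.4 + 2.5*2.99)*2.99 = 35.506 m^2.
P = b + 2*y*sqrt(1 + z^2) = 4.4 + 2*2.99*sqrt(1 + 2.5^2) = 20.502 m.
R = A/P = 35.506 / 20.502 = 1.7319 m.

1.7319


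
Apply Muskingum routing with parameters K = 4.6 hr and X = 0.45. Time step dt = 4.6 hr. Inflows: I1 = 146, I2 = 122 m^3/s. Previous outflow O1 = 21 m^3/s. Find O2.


Muskingum coefficients:
denom = 2*K*(1-X) + dt = 2*4.6*(1-0.45) + 4.6 = 9.66.
C0 = (dt - 2*K*X)/denom = (4.6 - 2*4.6*0.45)/9.66 = 0.0476.
C1 = (dt + 2*K*X)/denom = (4.6 + 2*4.6*0.45)/9.66 = 0.9048.
C2 = (2*K*(1-X) - dt)/denom = 0.0476.
O2 = C0*I2 + C1*I1 + C2*O1
   = 0.0476*122 + 0.9048*146 + 0.0476*21
   = 138.9 m^3/s.

138.9


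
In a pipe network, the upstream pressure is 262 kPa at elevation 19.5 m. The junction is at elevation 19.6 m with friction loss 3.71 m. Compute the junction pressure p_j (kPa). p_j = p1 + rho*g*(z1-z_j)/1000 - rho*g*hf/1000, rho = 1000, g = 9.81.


Junction pressure: p_j = p1 + rho*g*(z1 - z_j)/1000 - rho*g*hf/1000.
Elevation term = 1000*9.81*(19.5 - 19.6)/1000 = -0.981 kPa.
Friction term = 1000*9.81*3.71/1000 = 36.395 kPa.
p_j = 262 + -0.981 - 36.395 = 224.62 kPa.

224.62


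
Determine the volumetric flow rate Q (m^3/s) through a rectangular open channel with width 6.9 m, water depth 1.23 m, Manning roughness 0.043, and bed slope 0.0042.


For a rectangular channel, the cross-sectional area A = b * y = 6.9 * 1.23 = 8.49 m^2.
The wetted perimeter P = b + 2y = 6.9 + 2*1.23 = 9.36 m.
Hydraulic radius R = A/P = 8.49/9.36 = 0.9067 m.
Velocity V = (1/n)*R^(2/3)*S^(1/2) = (1/0.043)*0.9067^(2/3)*0.0042^(1/2) = 1.4119 m/s.
Discharge Q = A * V = 8.49 * 1.4119 = 11.983 m^3/s.

11.983


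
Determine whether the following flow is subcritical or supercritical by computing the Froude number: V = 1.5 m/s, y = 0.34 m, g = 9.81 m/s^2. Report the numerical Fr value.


The Froude number is defined as Fr = V / sqrt(g*y).
g*y = 9.81 * 0.34 = 3.3354.
sqrt(g*y) = sqrt(3.3354) = 1.8263.
Fr = 1.5 / 1.8263 = 0.8213.
Since Fr < 1, the flow is subcritical.

0.8213


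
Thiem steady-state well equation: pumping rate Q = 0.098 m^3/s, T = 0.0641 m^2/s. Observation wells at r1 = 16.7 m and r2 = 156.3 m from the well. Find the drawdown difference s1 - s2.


Thiem equation: s1 - s2 = Q/(2*pi*T) * ln(r2/r1).
ln(r2/r1) = ln(156.3/16.7) = 2.2364.
Q/(2*pi*T) = 0.098 / (2*pi*0.0641) = 0.098 / 0.4028 = 0.2433.
s1 - s2 = 0.2433 * 2.2364 = 0.5442 m.

0.5442


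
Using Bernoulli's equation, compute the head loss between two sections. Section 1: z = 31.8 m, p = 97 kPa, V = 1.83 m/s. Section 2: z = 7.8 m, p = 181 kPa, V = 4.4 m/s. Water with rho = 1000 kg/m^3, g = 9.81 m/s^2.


Total head at each section: H = z + p/(rho*g) + V^2/(2g).
H1 = 31.8 + 97*1000/(1000*9.81) + 1.83^2/(2*9.81)
   = 31.8 + 9.888 + 0.1707
   = 41.859 m.
H2 = 7.8 + 181*1000/(1000*9.81) + 4.4^2/(2*9.81)
   = 7.8 + 18.451 + 0.9867
   = 27.237 m.
h_L = H1 - H2 = 41.859 - 27.237 = 14.621 m.

14.621


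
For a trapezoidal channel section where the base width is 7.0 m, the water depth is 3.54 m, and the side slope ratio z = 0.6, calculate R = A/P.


For a trapezoidal section with side slope z:
A = (b + z*y)*y = (7.0 + 0.6*3.54)*3.54 = 32.299 m^2.
P = b + 2*y*sqrt(1 + z^2) = 7.0 + 2*3.54*sqrt(1 + 0.6^2) = 15.257 m.
R = A/P = 32.299 / 15.257 = 2.117 m.

2.117


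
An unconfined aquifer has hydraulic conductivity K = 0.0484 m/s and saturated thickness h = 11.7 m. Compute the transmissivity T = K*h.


Transmissivity is defined as T = K * h.
T = 0.0484 * 11.7
  = 0.5663 m^2/s.

0.5663


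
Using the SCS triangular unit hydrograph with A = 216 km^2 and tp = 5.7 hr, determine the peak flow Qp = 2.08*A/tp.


SCS formula: Qp = 2.08 * A / tp.
Qp = 2.08 * 216 / 5.7
   = 449.28 / 5.7
   = 78.82 m^3/s per cm.

78.82


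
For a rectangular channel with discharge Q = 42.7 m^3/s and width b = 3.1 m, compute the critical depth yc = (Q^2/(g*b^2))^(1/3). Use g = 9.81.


Using yc = (Q^2 / (g * b^2))^(1/3):
Q^2 = 42.7^2 = 1823.29.
g * b^2 = 9.81 * 3.1^2 = 9.81 * 9.61 = 94.27.
Q^2 / (g*b^2) = 1823.29 / 94.27 = 19.3411.
yc = 19.3411^(1/3) = 2.6842 m.

2.6842


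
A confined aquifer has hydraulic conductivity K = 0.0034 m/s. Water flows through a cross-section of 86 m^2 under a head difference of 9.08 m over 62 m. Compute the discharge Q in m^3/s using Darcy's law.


Darcy's law: Q = K * A * i, where i = dh/L.
Hydraulic gradient i = 9.08 / 62 = 0.146452.
Q = 0.0034 * 86 * 0.146452
  = 0.0428 m^3/s.

0.0428


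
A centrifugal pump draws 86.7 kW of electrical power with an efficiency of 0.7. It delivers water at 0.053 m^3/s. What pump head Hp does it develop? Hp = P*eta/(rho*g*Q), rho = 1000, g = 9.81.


Pump head formula: Hp = P * eta / (rho * g * Q).
Numerator: P * eta = 86.7 * 1000 * 0.7 = 60690.0 W.
Denominator: rho * g * Q = 1000 * 9.81 * 0.053 = 519.93.
Hp = 60690.0 / 519.93 = 116.73 m.

116.73


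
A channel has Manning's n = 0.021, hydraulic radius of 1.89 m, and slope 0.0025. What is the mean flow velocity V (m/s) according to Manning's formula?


Manning's equation gives V = (1/n) * R^(2/3) * S^(1/2).
First, compute R^(2/3) = 1.89^(2/3) = 1.5286.
Next, S^(1/2) = 0.0025^(1/2) = 0.05.
Then 1/n = 1/0.021 = 47.62.
V = 47.62 * 1.5286 * 0.05 = 3.6396 m/s.

3.6396


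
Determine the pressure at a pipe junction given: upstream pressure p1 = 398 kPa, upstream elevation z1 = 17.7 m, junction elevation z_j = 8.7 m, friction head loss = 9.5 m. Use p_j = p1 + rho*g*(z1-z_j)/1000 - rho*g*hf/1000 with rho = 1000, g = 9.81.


Junction pressure: p_j = p1 + rho*g*(z1 - z_j)/1000 - rho*g*hf/1000.
Elevation term = 1000*9.81*(17.7 - 8.7)/1000 = 88.29 kPa.
Friction term = 1000*9.81*9.5/1000 = 93.195 kPa.
p_j = 398 + 88.29 - 93.195 = 393.1 kPa.

393.1


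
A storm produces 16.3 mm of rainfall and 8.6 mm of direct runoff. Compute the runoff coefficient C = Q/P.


The runoff coefficient C = runoff depth / rainfall depth.
C = 8.6 / 16.3
  = 0.5276.

0.5276


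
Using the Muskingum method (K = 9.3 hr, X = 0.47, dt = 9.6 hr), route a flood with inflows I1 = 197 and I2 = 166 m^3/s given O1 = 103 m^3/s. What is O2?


Muskingum coefficients:
denom = 2*K*(1-X) + dt = 2*9.3*(1-0.47) + 9.6 = 19.458.
C0 = (dt - 2*K*X)/denom = (9.6 - 2*9.3*0.47)/19.458 = 0.0441.
C1 = (dt + 2*K*X)/denom = (9.6 + 2*9.3*0.47)/19.458 = 0.9426.
C2 = (2*K*(1-X) - dt)/denom = 0.0133.
O2 = C0*I2 + C1*I1 + C2*O1
   = 0.0441*166 + 0.9426*197 + 0.0133*103
   = 194.39 m^3/s.

194.39


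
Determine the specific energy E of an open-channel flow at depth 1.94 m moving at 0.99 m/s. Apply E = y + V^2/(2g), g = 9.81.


Specific energy E = y + V^2/(2g).
Velocity head = V^2/(2g) = 0.99^2 / (2*9.81) = 0.9801 / 19.62 = 0.05 m.
E = 1.94 + 0.05 = 1.99 m.

1.99


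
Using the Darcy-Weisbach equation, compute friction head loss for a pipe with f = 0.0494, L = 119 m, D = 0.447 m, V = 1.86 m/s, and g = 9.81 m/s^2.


Darcy-Weisbach equation: h_f = f * (L/D) * V^2/(2g).
f * L/D = 0.0494 * 119/0.447 = 13.1512.
V^2/(2g) = 1.86^2 / (2*9.81) = 3.4596 / 19.62 = 0.1763 m.
h_f = 13.1512 * 0.1763 = 2.319 m.

2.319


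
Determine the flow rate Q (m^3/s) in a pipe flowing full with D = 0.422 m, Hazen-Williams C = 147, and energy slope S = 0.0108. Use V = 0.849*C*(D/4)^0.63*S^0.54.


For a full circular pipe, R = D/4 = 0.422/4 = 0.1055 m.
V = 0.849 * 147 * 0.1055^0.63 * 0.0108^0.54
  = 0.849 * 147 * 0.242465 * 0.086706
  = 2.6238 m/s.
Pipe area A = pi*D^2/4 = pi*0.422^2/4 = 0.1399 m^2.
Q = A * V = 0.1399 * 2.6238 = 0.367 m^3/s.

0.367


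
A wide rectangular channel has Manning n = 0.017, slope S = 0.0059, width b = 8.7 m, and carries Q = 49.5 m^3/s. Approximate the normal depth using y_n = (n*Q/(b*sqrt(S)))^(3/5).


We use the wide-channel approximation y_n = (n*Q/(b*sqrt(S)))^(3/5).
sqrt(S) = sqrt(0.0059) = 0.076811.
Numerator: n*Q = 0.017 * 49.5 = 0.8415.
Denominator: b*sqrt(S) = 8.7 * 0.076811 = 0.668256.
arg = 1.2592.
y_n = 1.2592^(3/5) = 1.1483 m.

1.1483


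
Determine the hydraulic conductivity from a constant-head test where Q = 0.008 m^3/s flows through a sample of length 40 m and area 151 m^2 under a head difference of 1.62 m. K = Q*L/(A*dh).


From K = Q*L / (A*dh):
Numerator: Q*L = 0.008 * 40 = 0.32.
Denominator: A*dh = 151 * 1.62 = 244.62.
K = 0.32 / 244.62 = 0.001308 m/s.

0.001308


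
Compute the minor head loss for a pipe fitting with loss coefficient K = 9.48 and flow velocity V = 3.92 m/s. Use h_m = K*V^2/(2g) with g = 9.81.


Minor loss formula: h_m = K * V^2/(2g).
V^2 = 3.92^2 = 15.3664.
V^2/(2g) = 15.3664 / 19.62 = 0.7832 m.
h_m = 9.48 * 0.7832 = 7.4247 m.

7.4247


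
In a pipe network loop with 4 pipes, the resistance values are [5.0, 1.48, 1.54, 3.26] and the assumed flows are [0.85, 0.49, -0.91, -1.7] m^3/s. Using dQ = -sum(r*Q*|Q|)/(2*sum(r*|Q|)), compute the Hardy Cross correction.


Numerator terms (r*Q*|Q|): 5.0*0.85*|0.85| = 3.6125; 1.48*0.49*|0.49| = 0.3553; 1.54*-0.91*|-0.91| = -1.2753; 3.26*-1.7*|-1.7| = -9.4214.
Sum of numerator = -6.7288.
Denominator terms (r*|Q|): 5.0*|0.85| = 4.25; 1.48*|0.49| = 0.7252; 1.54*|-0.91| = 1.4014; 3.26*|-1.7| = 5.542.
2 * sum of denominator = 2 * 11.9186 = 23.8372.
dQ = --6.7288 / 23.8372 = 0.2823 m^3/s.

0.2823


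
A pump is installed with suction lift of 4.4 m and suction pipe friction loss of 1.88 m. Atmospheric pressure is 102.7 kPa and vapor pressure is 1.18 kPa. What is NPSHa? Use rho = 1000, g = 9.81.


NPSHa = p_atm/(rho*g) - z_s - hf_s - p_vap/(rho*g).
p_atm/(rho*g) = 102.7*1000 / (1000*9.81) = 10.469 m.
p_vap/(rho*g) = 1.18*1000 / (1000*9.81) = 0.12 m.
NPSHa = 10.469 - 4.4 - 1.88 - 0.12
      = 4.07 m.

4.07


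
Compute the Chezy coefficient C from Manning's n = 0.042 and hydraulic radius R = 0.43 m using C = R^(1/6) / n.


The Chezy coefficient relates to Manning's n through C = R^(1/6) / n.
R^(1/6) = 0.43^(1/6) = 0.868783.
C = 0.868783 / 0.042 = 20.69 m^(1/2)/s.

20.69


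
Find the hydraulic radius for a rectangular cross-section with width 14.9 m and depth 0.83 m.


For a rectangular section:
Flow area A = b * y = 14.9 * 0.83 = 12.37 m^2.
Wetted perimeter P = b + 2y = 14.9 + 2*0.83 = 16.56 m.
Hydraulic radius R = A/P = 12.37 / 16.56 = 0.7468 m.

0.7468


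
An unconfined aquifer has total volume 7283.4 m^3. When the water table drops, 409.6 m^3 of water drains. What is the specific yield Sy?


Specific yield Sy = Volume drained / Total volume.
Sy = 409.6 / 7283.4
   = 0.0562.

0.0562


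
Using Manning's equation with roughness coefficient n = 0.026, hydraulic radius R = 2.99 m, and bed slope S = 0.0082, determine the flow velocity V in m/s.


Manning's equation gives V = (1/n) * R^(2/3) * S^(1/2).
First, compute R^(2/3) = 2.99^(2/3) = 2.0755.
Next, S^(1/2) = 0.0082^(1/2) = 0.090554.
Then 1/n = 1/0.026 = 38.46.
V = 38.46 * 2.0755 * 0.090554 = 7.2285 m/s.

7.2285


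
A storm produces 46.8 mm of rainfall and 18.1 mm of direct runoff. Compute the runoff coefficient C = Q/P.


The runoff coefficient C = runoff depth / rainfall depth.
C = 18.1 / 46.8
  = 0.3868.

0.3868


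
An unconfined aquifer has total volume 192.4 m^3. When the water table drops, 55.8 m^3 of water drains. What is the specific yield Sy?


Specific yield Sy = Volume drained / Total volume.
Sy = 55.8 / 192.4
   = 0.29.

0.29


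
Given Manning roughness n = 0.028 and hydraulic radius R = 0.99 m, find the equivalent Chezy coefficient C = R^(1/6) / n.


The Chezy coefficient relates to Manning's n through C = R^(1/6) / n.
R^(1/6) = 0.99^(1/6) = 0.998326.
C = 0.998326 / 0.028 = 35.65 m^(1/2)/s.

35.65


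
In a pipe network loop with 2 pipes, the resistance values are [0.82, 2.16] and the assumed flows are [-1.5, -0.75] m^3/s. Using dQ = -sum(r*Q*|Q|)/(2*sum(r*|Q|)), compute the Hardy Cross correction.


Numerator terms (r*Q*|Q|): 0.82*-1.5*|-1.5| = -1.845; 2.16*-0.75*|-0.75| = -1.215.
Sum of numerator = -3.06.
Denominator terms (r*|Q|): 0.82*|-1.5| = 1.23; 2.16*|-0.75| = 1.62.
2 * sum of denominator = 2 * 2.85 = 5.7.
dQ = --3.06 / 5.7 = 0.5368 m^3/s.

0.5368


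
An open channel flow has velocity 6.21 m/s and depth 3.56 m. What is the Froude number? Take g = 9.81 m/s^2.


The Froude number is defined as Fr = V / sqrt(g*y).
g*y = 9.81 * 3.56 = 34.9236.
sqrt(g*y) = sqrt(34.9236) = 5.9096.
Fr = 6.21 / 5.9096 = 1.0508.

1.0508


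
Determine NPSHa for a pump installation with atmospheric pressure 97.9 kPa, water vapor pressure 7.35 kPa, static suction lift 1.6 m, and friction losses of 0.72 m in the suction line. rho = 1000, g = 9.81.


NPSHa = p_atm/(rho*g) - z_s - hf_s - p_vap/(rho*g).
p_atm/(rho*g) = 97.9*1000 / (1000*9.81) = 9.98 m.
p_vap/(rho*g) = 7.35*1000 / (1000*9.81) = 0.749 m.
NPSHa = 9.98 - 1.6 - 0.72 - 0.749
      = 6.91 m.

6.91


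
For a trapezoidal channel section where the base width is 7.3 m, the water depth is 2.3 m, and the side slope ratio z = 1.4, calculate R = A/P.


For a trapezoidal section with side slope z:
A = (b + z*y)*y = (7.3 + 1.4*2.3)*2.3 = 24.196 m^2.
P = b + 2*y*sqrt(1 + z^2) = 7.3 + 2*2.3*sqrt(1 + 1.4^2) = 15.214 m.
R = A/P = 24.196 / 15.214 = 1.5904 m.

1.5904


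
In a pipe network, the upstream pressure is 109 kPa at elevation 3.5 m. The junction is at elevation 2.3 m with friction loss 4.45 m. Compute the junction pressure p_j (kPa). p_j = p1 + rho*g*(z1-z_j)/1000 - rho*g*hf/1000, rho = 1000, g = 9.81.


Junction pressure: p_j = p1 + rho*g*(z1 - z_j)/1000 - rho*g*hf/1000.
Elevation term = 1000*9.81*(3.5 - 2.3)/1000 = 11.772 kPa.
Friction term = 1000*9.81*4.45/1000 = 43.654 kPa.
p_j = 109 + 11.772 - 43.654 = 77.12 kPa.

77.12


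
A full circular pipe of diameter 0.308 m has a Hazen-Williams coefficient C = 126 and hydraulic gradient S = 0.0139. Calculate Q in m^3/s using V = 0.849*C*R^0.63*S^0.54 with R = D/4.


For a full circular pipe, R = D/4 = 0.308/4 = 0.077 m.
V = 0.849 * 126 * 0.077^0.63 * 0.0139^0.54
  = 0.849 * 126 * 0.198833 * 0.099364
  = 2.1135 m/s.
Pipe area A = pi*D^2/4 = pi*0.308^2/4 = 0.0745 m^2.
Q = A * V = 0.0745 * 2.1135 = 0.1575 m^3/s.

0.1575


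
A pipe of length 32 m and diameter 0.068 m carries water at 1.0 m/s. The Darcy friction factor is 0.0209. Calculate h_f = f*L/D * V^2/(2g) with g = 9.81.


Darcy-Weisbach equation: h_f = f * (L/D) * V^2/(2g).
f * L/D = 0.0209 * 32/0.068 = 9.8353.
V^2/(2g) = 1.0^2 / (2*9.81) = 1.0 / 19.62 = 0.051 m.
h_f = 9.8353 * 0.051 = 0.501 m.

0.501


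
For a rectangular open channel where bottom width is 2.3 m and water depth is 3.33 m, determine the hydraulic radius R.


For a rectangular section:
Flow area A = b * y = 2.3 * 3.33 = 7.66 m^2.
Wetted perimeter P = b + 2y = 2.3 + 2*3.33 = 8.96 m.
Hydraulic radius R = A/P = 7.66 / 8.96 = 0.8548 m.

0.8548


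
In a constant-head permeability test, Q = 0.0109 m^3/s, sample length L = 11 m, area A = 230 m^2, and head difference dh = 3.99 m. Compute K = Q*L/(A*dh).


From K = Q*L / (A*dh):
Numerator: Q*L = 0.0109 * 11 = 0.1199.
Denominator: A*dh = 230 * 3.99 = 917.7.
K = 0.1199 / 917.7 = 0.000131 m/s.

0.000131


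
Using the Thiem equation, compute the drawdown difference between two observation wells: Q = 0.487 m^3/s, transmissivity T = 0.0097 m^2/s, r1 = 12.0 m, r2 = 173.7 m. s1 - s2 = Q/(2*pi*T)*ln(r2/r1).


Thiem equation: s1 - s2 = Q/(2*pi*T) * ln(r2/r1).
ln(r2/r1) = ln(173.7/12.0) = 2.6724.
Q/(2*pi*T) = 0.487 / (2*pi*0.0097) = 0.487 / 0.0609 = 7.9906.
s1 - s2 = 7.9906 * 2.6724 = 21.3542 m.

21.3542


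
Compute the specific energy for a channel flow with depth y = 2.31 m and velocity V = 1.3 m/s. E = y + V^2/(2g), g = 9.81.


Specific energy E = y + V^2/(2g).
Velocity head = V^2/(2g) = 1.3^2 / (2*9.81) = 1.69 / 19.62 = 0.0861 m.
E = 2.31 + 0.0861 = 2.3961 m.

2.3961


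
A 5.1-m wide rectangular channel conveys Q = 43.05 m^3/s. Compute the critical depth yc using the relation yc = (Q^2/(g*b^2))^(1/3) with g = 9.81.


Using yc = (Q^2 / (g * b^2))^(1/3):
Q^2 = 43.05^2 = 1853.3.
g * b^2 = 9.81 * 5.1^2 = 9.81 * 26.01 = 255.16.
Q^2 / (g*b^2) = 1853.3 / 255.16 = 7.2633.
yc = 7.2633^(1/3) = 1.9366 m.

1.9366


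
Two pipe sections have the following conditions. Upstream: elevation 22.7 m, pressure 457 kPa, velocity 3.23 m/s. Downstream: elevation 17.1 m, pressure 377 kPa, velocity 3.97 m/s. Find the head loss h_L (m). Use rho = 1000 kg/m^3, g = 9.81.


Total head at each section: H = z + p/(rho*g) + V^2/(2g).
H1 = 22.7 + 457*1000/(1000*9.81) + 3.23^2/(2*9.81)
   = 22.7 + 46.585 + 0.5317
   = 69.817 m.
H2 = 17.1 + 377*1000/(1000*9.81) + 3.97^2/(2*9.81)
   = 17.1 + 38.43 + 0.8033
   = 56.333 m.
h_L = H1 - H2 = 69.817 - 56.333 = 13.483 m.

13.483


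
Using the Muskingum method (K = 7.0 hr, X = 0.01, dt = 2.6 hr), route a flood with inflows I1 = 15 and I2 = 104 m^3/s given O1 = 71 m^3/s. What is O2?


Muskingum coefficients:
denom = 2*K*(1-X) + dt = 2*7.0*(1-0.01) + 2.6 = 16.46.
C0 = (dt - 2*K*X)/denom = (2.6 - 2*7.0*0.01)/16.46 = 0.1495.
C1 = (dt + 2*K*X)/denom = (2.6 + 2*7.0*0.01)/16.46 = 0.1665.
C2 = (2*K*(1-X) - dt)/denom = 0.6841.
O2 = C0*I2 + C1*I1 + C2*O1
   = 0.1495*104 + 0.1665*15 + 0.6841*71
   = 66.61 m^3/s.

66.61
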